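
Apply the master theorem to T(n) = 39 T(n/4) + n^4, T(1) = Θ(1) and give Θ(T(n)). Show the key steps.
T(n) = Θ(n^4)

log_4 39 ≈ 2.643. f(n) = n^4 dominates n^(log_4 39) since 4 > 2.643, and the regularity condition a·f(n/b) = 39·(n/4)^4 = (39/256)·n^4 ≤ c·f(n) holds with c = 39/256 ≈ 0.152 < 1. So this is Case 3: T(n) = Θ(f(n)) = Θ(n^4).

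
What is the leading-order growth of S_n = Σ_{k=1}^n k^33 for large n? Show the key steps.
S_n ~ n^34 / 34

By integral comparison (Euler-Maclaurin), Σ_{k=1}^n k^33 = ∫_0^n x^33 dx + O(n^33) = n^34/34 + O(n^33). (Equivalently, Faulhaber's formula gives the same leading term.)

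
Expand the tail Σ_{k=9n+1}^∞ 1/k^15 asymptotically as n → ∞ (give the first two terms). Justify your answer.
Σ_{k>9n} 1/k^15 = 1/(14 · (9n)^14) − 1/(2 · (9n)^15) + O(1/(9n)^16)

Compare to the integral: ∫_{9n}^∞ x^(−15) dx = [−x^(−14)/14]_{9n}^∞ = 1/((15−1)·(9n)^14). The Euler-Maclaurin correction adds −f(9n)/2 = −1/(2·(9n)^15). Euler-Maclaurin then gives
  Σ_{k>9n} 1/k^15 = ∫_{9n}^∞ dx/x^15 − 1/(2·(9n)^15) + O(1/(9n)^16).
(Equivalently this is ζ(15) − Σ_{k≤9n} 1/k^15.)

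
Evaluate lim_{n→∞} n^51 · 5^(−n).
lim = 0

Exponentials with base > 1 dominate every fixed polynomial: for any fixed c, n^c / 5^n → 0 as n → ∞ (e.g. by the ratio test, or by writing 5^n = e^(n ln 5) and noting e^(n ln 5) / n^c → ∞). Hence n^51 · 5^(−n) = n^51 / 5^n → 0.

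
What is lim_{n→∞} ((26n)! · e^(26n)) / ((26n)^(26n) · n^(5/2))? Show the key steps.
lim = 0

Stirling: (26n)! ~ sqrt(2π·26n) · (26n/e)^(26n). Hence
  (26n)! · e^(26n) / (26n)^(26n) ~ sqrt(2π·26n).
Dividing by n^(5/2): sqrt(2π·26n) / n^(5/2) = sqrt(2π·26) · n^((1−5)/2), so the expression behaves like sqrt(2π·26) · n^((1−5)/2) → 0.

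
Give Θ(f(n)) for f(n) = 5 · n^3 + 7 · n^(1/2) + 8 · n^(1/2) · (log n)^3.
f(n) ∈ Θ(n^3)

Compare the terms by growth order. For large n, n^a · (log n)^b dominates n^a' · (log n)^b' iff a > a', or (a = a' and b > b'). Ranking the 3 terms shows the dominant one is 5 · n^3. Hence f(n) ∈ Θ(n^3).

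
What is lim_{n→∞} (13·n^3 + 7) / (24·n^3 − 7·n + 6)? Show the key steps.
lim = 13/24

For large n the leading n^3 terms dominate both numerator and denominator. Dividing top and bottom by n^3, every other term tends to 0, leaving 13/24.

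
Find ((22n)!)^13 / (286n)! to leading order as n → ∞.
((22n)!)^13/(286n)! ~ ((2π·22n)^(12/2) / sqrt(13)) · 13^(−13·22n)  →  0

Write N = 22n. Stirling: N! ~ sqrt(2π N)(N/e)^N and (13N)! ~ sqrt(2π·13N)·(13N/e)^(13N).
  (N!)^13/(13N)! ~ (2π N)^(13/2) (N/e)^(13N) / [sqrt(2π·13N) (13N/e)^(13N)]
     = (2π N)^(13/2) / sqrt(2π·13N) · (N/(13N))^(13N)
     = (2π N)^((13−1)/2) / sqrt(13) · 13^(−13N).
Since 13^13 > 1, the factor 13^(−13N) decays exponentially, so the ratio → 0. Substituting N = 22n gives the stated form.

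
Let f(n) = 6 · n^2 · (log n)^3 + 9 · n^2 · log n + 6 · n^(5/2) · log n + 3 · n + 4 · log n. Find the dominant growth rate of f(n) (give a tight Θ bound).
f(n) ∈ Θ(n^(5/2) · log n)

Compare the terms by growth order. For large n, n^a · (log n)^b dominates n^a' · (log n)^b' iff a > a', or (a = a' and b > b'). Ranking the 5 terms shows the dominant one is 6 · n^(5/2) · log n. Hence f(n) ∈ Θ(n^(5/2) · log n).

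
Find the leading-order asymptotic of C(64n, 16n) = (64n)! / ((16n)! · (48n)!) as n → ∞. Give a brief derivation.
C(64n, 16n) ~ (256/27)^(16n) · sqrt(2/(3π·16n))

Write N = 16n. Apply Stirling to each factorial:
  (4N)! ~ sqrt(2π·4N) · (4N/e)^(4N),
  N! ~ sqrt(2π N) · (N/e)^N,
  (3N)! ~ sqrt(2π·3N) · (3N/e)^(3N).
The exponential factors combine to (4N)^(4N) / (N^N · (3N)^(3N)) = 4^(4N)/3^(3N) = (4^4/3^3)^N = (256/27)^N.
The square-root prefactors combine to sqrt(2π·4N) / (sqrt(2π N)·sqrt(2π·3N)) = sqrt(4 / (2π·3·N)) = sqrt(2/(3π·16n)).
Substituting N = 16n: C(64n, 16n) ~ (256/27)^(16n) · sqrt(2/(3π·16n)).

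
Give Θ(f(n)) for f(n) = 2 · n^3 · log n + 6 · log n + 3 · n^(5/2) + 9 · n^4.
f(n) ∈ Θ(n^4)

Compare the terms by growth order. For large n, n^a · (log n)^b dominates n^a' · (log n)^b' iff a > a', or (a = a' and b > b'). Ranking the 4 terms shows the dominant one is 9 · n^4. Hence f(n) ∈ Θ(n^4).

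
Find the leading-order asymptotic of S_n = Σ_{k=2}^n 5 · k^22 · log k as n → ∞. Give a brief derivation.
S_n ~ 5 · n^23 log n / 23 − 5 · n^23 / 529

By integral comparison, S_n = ∫_1^n 5 · x^22 · log x dx + O(n^22 · log n). For the integral, ∫ x^22 log x dx = n^23 log n / 23 − n^23/529 (integration by parts). Hence S_n ~ 5 · n^23 log n / 23 − 5 · n^23 / 529.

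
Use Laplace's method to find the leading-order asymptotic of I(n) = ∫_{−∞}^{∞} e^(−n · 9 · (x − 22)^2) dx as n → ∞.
I(n) = sqrt(π/(9n))

Here φ(x) = 9 · (x − 22)^2 has its unique minimum at x* = 22 with φ(x*) = 0 and φ''(x*) = 18. Laplace's method gives
  I(n) ~ e^(−n φ(x*)) · sqrt(2π / (n · φ''(x*))) = sqrt(2π / (18n)) = sqrt(π/(9n)).
This is exact: substituting u = (x − 22)·sqrt(9n) gives I(n) = (1/sqrt(9n)) ∫_{−∞}^{∞} e^(−u^2) du = sqrt(π/(9n)).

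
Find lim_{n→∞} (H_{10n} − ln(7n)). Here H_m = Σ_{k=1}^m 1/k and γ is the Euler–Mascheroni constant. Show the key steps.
lim = ln(10/7) + γ

By Euler-Maclaurin, H_m = ln m + γ + O(1/m). So
  H_{10n} − ln(7n) = ln(10n) + γ − ln(7n) + O(1/n)
                       = ln(10/7) + γ + O(1/n).
Hence the limit is ln(10/7) + γ.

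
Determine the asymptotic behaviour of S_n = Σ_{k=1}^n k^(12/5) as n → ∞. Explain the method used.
S_n ~ (5/17) · n^(17/5)

Integral comparison: Σ_{k=1}^n k^(12/5) = ∫_0^n x^(12/5) dx + O(n^(12/5)). The integral is n^(1 + 12/5) / (1 + 12/5) = n^((12+5)/5) / ((12+5)/5) = (5/17) · n^(17/5).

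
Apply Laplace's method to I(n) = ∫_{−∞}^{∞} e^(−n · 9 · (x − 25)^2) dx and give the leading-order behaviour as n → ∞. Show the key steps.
I(n) = sqrt(π/(9n))

Here φ(x) = 9 · (x − 25)^2 has its unique minimum at x* = 25 with φ(x*) = 0 and φ''(x*) = 18. Laplace's method gives
  I(n) ~ e^(−n φ(x*)) · sqrt(2π / (n · φ''(x*))) = sqrt(2π / (18n)) = sqrt(π/(9n)).
This is exact: substituting u = (x − 25)·sqrt(9n) gives I(n) = (1/sqrt(9n)) ∫_{−∞}^{∞} e^(−u^2) du = sqrt(π/(9n)).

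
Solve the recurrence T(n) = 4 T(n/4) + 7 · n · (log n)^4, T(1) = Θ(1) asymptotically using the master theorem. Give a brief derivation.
T(n) = Θ(n · (log n)^5)

Here log_4 4 = 1 and f(n) = 7 · n · (log n)^4 = Θ(n^(log_4 4) · (log n)^4). This is the extended Case 2 of the master theorem (f matches the critical exponent up to log factors), giving T(n) = Θ(n^(log_4 4) · (log n)^(4+1)) = Θ(n · (log n)^5).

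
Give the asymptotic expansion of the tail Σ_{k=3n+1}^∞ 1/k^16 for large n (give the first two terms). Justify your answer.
Σ_{k>3n} 1/k^16 = 1/(15 · (3n)^15) − 1/(2 · (3n)^16) + O(1/(3n)^17)

Compare to the integral: ∫_{3n}^∞ x^(−16) dx = [−x^(−15)/15]_{3n}^∞ = 1/((16−1)·(3n)^15). The Euler-Maclaurin correction adds −f(3n)/2 = −1/(2·(3n)^16). Euler-Maclaurin then gives
  Σ_{k>3n} 1/k^16 = ∫_{3n}^∞ dx/x^16 − 1/(2·(3n)^16) + O(1/(3n)^17).
(Equivalently this is ζ(16) − Σ_{k≤3n} 1/k^16.)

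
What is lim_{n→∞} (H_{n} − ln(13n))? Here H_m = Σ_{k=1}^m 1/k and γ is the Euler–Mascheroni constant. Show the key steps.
lim = −ln 13 + γ

By Euler-Maclaurin, H_m = ln m + γ + O(1/m). So
  H_{n} − ln(13n) = ln(n) + γ − ln(13n) + O(1/n)
                       = ln(1/13) + γ + O(1/n).
Hence the limit is ln(1/13) + γ.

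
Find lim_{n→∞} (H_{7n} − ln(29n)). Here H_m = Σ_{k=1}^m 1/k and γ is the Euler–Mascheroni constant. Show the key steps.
lim = ln(7/29) + γ

By Euler-Maclaurin, H_m = ln m + γ + O(1/m). So
  H_{7n} − ln(29n) = ln(7n) + γ − ln(29n) + O(1/n)
                       = ln(7/29) + γ + O(1/n).
Hence the limit is ln(7/29) + γ.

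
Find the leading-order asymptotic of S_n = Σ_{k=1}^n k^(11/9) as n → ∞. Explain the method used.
S_n ~ (9/20) · n^(20/9)

Integral comparison: Σ_{k=1}^n k^(11/9) = ∫_0^n x^(11/9) dx + O(n^(11/9)). The integral is n^(1 + 11/9) / (1 + 11/9) = n^((11+9)/9) / ((11+9)/9) = (9/20) · n^(20/9).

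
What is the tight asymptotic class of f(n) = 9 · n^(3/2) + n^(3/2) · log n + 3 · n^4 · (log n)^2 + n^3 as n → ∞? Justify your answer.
f(n) ∈ Θ(n^4 · (log n)^2)

Compare the terms by growth order. For large n, n^a · (log n)^b dominates n^a' · (log n)^b' iff a > a', or (a = a' and b > b'). Ranking the 4 terms shows the dominant one is 3 · n^4 · (log n)^2. Hence f(n) ∈ Θ(n^4 · (log n)^2).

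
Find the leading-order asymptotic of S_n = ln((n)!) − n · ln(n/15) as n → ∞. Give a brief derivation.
S_n ~ n · (ln 15 − 1) + O(ln n)

Stirling: ln((n)!) = n ln(n) − n + O(ln n).
  S_n = n ln(n) − n − n ln(n/15) + O(ln n)
      = n ln(n) − n ln n + n ln 15 − n + O(ln n)
      = n ln 15 − n + O(ln n)
      = n (ln 15 − 1) + O(ln n).
Numerically ln(15) − 1 ≈ 1.7081.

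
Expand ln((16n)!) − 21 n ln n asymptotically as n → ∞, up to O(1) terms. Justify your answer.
ln((16n)!) − 21 n ln n = −5 n ln n + 16(ln 16 − 1) n + (1/2) ln(2π·16n) + O(1/n)

Stirling: ln((16n)!) = 16n ln(16n) − 16n + (1/2) ln(2π·16n) + O(1/n).
Expand 16n ln(16n) = 16n (ln n + ln 16) = 16n ln n + 16n ln 16.
Subtract 21n ln n: leading term is (16 − 21) n ln n = −5 n ln n. The next term is 16n ln 16 − 16n = 16(ln 16 − 1) n. Then the (1/2) ln(2π·16n) correction.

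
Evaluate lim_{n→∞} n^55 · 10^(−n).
lim = 0

Exponentials with base > 1 dominate every fixed polynomial: for any fixed c, n^c / 10^n → 0 as n → ∞ (e.g. by the ratio test, or by writing 10^n = e^(n ln 10) and noting e^(n ln 10) / n^c → ∞). Hence n^55 · 10^(−n) = n^55 / 10^n → 0.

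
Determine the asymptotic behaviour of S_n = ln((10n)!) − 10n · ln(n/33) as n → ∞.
S_n ~ 10n · (ln 330 − 1) + O(ln n)

Stirling: ln((10n)!) = 10n ln(10n) − 10n + O(ln n).
  S_n = 10n ln(10n) − 10n − 10n ln(n/33) + O(ln n)
      = 10n ln(10n) − 10n ln n + 10n ln 33 − 10n + O(ln n)
      = 10n ln 10 + 10n ln 33 − 10n + O(ln n)
      = 10n (ln 330 − 1) + O(ln n).
Numerically ln(330) − 1 ≈ 4.7991.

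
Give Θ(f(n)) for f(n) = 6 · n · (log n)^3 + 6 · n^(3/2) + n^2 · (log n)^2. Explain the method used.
f(n) ∈ Θ(n^2 · (log n)^2)

Compare the terms by growth order. For large n, n^a · (log n)^b dominates n^a' · (log n)^b' iff a > a', or (a = a' and b > b'). Ranking the 3 terms shows the dominant one is n^2 · (log n)^2. Hence f(n) ∈ Θ(n^2 · (log n)^2).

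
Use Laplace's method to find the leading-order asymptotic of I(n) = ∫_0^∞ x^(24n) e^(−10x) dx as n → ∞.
I(n) ~ (sqrt(2π·24n) / 10) · (24n/(10e))^(24n)

Write the integrand as exp(24n ln x − 10x) and set f(x) = 24n ln x − 10x. Then f'(x) = 24n/x − 10 = 0 at x* = 24n/10, and f''(x*) = −24n/x*^2 = −10^2/(24n). Laplace's method (interior maximum) gives
  I(n) ~ e^(f(x*)) · sqrt(2π / |f''(x*)|)
        = exp(24n ln(24n/10) − 24n) · sqrt(2π · 24n / 10^2)
        = (24n/10)^(24n) e^(−24n) · sqrt(2π·24n) / 10
        = (sqrt(2π·24n) / 10) · (24n/(10e))^(24n).
This matches Γ(24n+1)/10^(24n+1) with Stirling applied to Γ.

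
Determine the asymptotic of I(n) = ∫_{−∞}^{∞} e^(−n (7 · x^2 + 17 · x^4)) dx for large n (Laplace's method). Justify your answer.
I(n) ~ sqrt(π/(7n))

φ(x) = 7 · x^2 + 17 · x^4 has its unique global minimum at x* = 0 (since φ'(x) = 14x + 68x^3 = 0 only at x = 0 for real x with both coefficients positive, and φ → ∞ as |x| → ∞). At x* = 0, φ(0) = 0 and φ''(0) = 14. Laplace's method then gives
  I(n) ~ sqrt(2π / (n · φ''(0))) · e^(−n φ(0)) = sqrt(2π / (14n)) = sqrt(π/(7n)).
The 17 · x^4 term contributes only at subleading order (an O(1/n) relative correction).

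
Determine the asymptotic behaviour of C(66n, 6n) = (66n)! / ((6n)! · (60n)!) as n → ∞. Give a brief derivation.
C(66n, 6n) ~ (285311670611/10000000000)^(6n) · sqrt(11/(20π·6n))

Write N = 6n. Apply Stirling to each factorial:
  (11N)! ~ sqrt(2π·11N) · (11N/e)^(11N),
  N! ~ sqrt(2π N) · (N/e)^N,
  (10N)! ~ sqrt(2π·10N) · (10N/e)^(10N).
The exponential factors combine to (11N)^(11N) / (N^N · (10N)^(10N)) = 11^(11N)/10^(10N) = (11^11/10^10)^N = (285311670611/10000000000)^N.
The square-root prefactors combine to sqrt(2π·11N) / (sqrt(2π N)·sqrt(2π·10N)) = sqrt(11 / (2π·10·N)) = sqrt(11/(20π·6n)).
Substituting N = 6n: C(66n, 6n) ~ (285311670611/10000000000)^(6n) · sqrt(11/(20π·6n)).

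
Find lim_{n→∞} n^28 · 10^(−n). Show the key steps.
lim = 0

Exponentials with base > 1 dominate every fixed polynomial: for any fixed c, n^c / 10^n → 0 as n → ∞ (e.g. by the ratio test, or by writing 10^n = e^(n ln 10) and noting e^(n ln 10) / n^c → ∞). Hence n^28 · 10^(−n) = n^28 / 10^n → 0.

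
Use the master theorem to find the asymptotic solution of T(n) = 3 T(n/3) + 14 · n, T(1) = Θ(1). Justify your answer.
T(n) = Θ(n log n)

log_3 3 = 1, and f(n) = 14 · n = Θ(n^(log_3 3)). This is Case 2 of the master theorem: T(n) = Θ(f(n) · log n) = Θ(n log n).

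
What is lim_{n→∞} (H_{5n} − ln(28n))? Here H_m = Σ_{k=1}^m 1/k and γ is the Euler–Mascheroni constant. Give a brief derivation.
lim = ln(5/28) + γ

By Euler-Maclaurin, H_m = ln m + γ + O(1/m). So
  H_{5n} − ln(28n) = ln(5n) + γ − ln(28n) + O(1/n)
                       = ln(5/28) + γ + O(1/n).
Hence the limit is ln(5/28) + γ.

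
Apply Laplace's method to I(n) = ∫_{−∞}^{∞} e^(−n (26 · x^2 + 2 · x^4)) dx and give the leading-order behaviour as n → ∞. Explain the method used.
I(n) ~ sqrt(π/(26n))

φ(x) = 26 · x^2 + 2 · x^4 has its unique global minimum at x* = 0 (since φ'(x) = 52x + 8x^3 = 0 only at x = 0 for real x with both coefficients positive, and φ → ∞ as |x| → ∞). At x* = 0, φ(0) = 0 and φ''(0) = 52. Laplace's method then gives
  I(n) ~ sqrt(2π / (n · φ''(0))) · e^(−n φ(0)) = sqrt(2π / (52n)) = sqrt(π/(26n)).
The 2 · x^4 term contributes only at subleading order (an O(1/n) relative correction).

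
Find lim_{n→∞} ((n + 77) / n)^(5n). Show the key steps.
lim = e^385

Rewrite as (1 + 77/n)^(5n). By the standard limit (1 + x/n)^n → e^x, we have (1 + 77/n)^n → e^77, and raising to the 5th power gives e^385.
More precisely, ln[(1 + 77/n)^(5n)] = 5n · ln(1 + 77/n) = 5n · (77/n + O(1/n^2)) = 385 + O(1/n) → 385.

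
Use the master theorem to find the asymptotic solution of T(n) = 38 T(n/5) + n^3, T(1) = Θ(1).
T(n) = Θ(n^3)

log_5 38 ≈ 2.260. f(n) = n^3 dominates n^(log_5 38) since 3 > 2.260, and the regularity condition a·f(n/b) = 38·(n/5)^3 = (38/125)·n^3 ≤ c·f(n) holds with c = 38/125 ≈ 0.304 < 1. So this is Case 3: T(n) = Θ(f(n)) = Θ(n^3).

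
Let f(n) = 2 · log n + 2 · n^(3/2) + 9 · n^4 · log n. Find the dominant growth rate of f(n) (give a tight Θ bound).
f(n) ∈ Θ(n^4 · log n)

Compare the terms by growth order. For large n, n^a · (log n)^b dominates n^a' · (log n)^b' iff a > a', or (a = a' and b > b'). Ranking the 3 terms shows the dominant one is 9 · n^4 · log n. Hence f(n) ∈ Θ(n^4 · log n).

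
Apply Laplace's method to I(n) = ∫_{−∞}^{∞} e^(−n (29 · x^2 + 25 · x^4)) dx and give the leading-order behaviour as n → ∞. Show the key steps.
I(n) ~ sqrt(π/(29n))

φ(x) = 29 · x^2 + 25 · x^4 has its unique global minimum at x* = 0 (since φ'(x) = 58x + 100x^3 = 0 only at x = 0 for real x with both coefficients positive, and φ → ∞ as |x| → ∞). At x* = 0, φ(0) = 0 and φ''(0) = 58. Laplace's method then gives
  I(n) ~ sqrt(2π / (n · φ''(0))) · e^(−n φ(0)) = sqrt(2π / (58n)) = sqrt(π/(29n)).
The 25 · x^4 term contributes only at subleading order (an O(1/n) relative correction).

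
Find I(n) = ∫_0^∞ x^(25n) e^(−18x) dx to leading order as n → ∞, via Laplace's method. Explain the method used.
I(n) ~ (sqrt(2π·25n) / 18) · (25n/(18e))^(25n)

Write the integrand as exp(25n ln x − 18x) and set f(x) = 25n ln x − 18x. Then f'(x) = 25n/x − 18 = 0 at x* = 25n/18, and f''(x*) = −25n/x*^2 = −18^2/(25n). Laplace's method (interior maximum) gives
  I(n) ~ e^(f(x*)) · sqrt(2π / |f''(x*)|)
        = exp(25n ln(25n/18) − 25n) · sqrt(2π · 25n / 18^2)
        = (25n/18)^(25n) e^(−25n) · sqrt(2π·25n) / 18
        = (sqrt(2π·25n) / 18) · (25n/(18e))^(25n).
This matches Γ(25n+1)/18^(25n+1) with Stirling applied to Γ.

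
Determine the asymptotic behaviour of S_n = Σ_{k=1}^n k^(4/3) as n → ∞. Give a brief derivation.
S_n ~ (3/7) · n^(7/3)

Integral comparison: Σ_{k=1}^n k^(4/3) = ∫_0^n x^(4/3) dx + O(n^(4/3)). The integral is n^(1 + 4/3) / (1 + 4/3) = n^((4+3)/3) / ((4+3)/3) = (3/7) · n^(7/3).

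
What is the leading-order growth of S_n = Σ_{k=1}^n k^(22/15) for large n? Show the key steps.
S_n ~ (15/37) · n^(37/15)

Integral comparison: Σ_{k=1}^n k^(22/15) = ∫_0^n x^(22/15) dx + O(n^(22/15)). The integral is n^(1 + 22/15) / (1 + 22/15) = n^((22+15)/15) / ((22+15)/15) = (15/37) · n^(37/15).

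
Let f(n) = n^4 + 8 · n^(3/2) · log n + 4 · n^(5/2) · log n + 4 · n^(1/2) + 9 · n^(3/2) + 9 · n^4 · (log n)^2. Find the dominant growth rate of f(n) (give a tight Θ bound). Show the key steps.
f(n) ∈ Θ(n^4 · (log n)^2)

Compare the terms by growth order. For large n, n^a · (log n)^b dominates n^a' · (log n)^b' iff a > a', or (a = a' and b > b'). Ranking the 6 terms shows the dominant one is 9 · n^4 · (log n)^2. Hence f(n) ∈ Θ(n^4 · (log n)^2).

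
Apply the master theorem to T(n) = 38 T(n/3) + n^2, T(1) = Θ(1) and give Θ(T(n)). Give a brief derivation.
T(n) = Θ(n^(log_3 38))

Master theorem: compare f(n) = n^2 to n^(log_3 38) where log_3 38 ≈ 3.311. Since 2 < log_3 38, we have f(n) = O(n^(log_3 38 − ε)) for some ε > 0 — Case 1. Hence T(n) = Θ(n^(log_3 38)).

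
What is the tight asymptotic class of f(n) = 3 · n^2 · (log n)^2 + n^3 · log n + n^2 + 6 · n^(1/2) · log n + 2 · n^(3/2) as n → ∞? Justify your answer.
f(n) ∈ Θ(n^3 · log n)

Compare the terms by growth order. For large n, n^a · (log n)^b dominates n^a' · (log n)^b' iff a > a', or (a = a' and b > b'). Ranking the 5 terms shows the dominant one is n^3 · log n. Hence f(n) ∈ Θ(n^3 · log n).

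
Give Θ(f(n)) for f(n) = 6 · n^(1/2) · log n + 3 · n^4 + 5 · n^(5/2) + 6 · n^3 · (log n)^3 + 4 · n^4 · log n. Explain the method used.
f(n) ∈ Θ(n^4 · log n)

Compare the terms by growth order. For large n, n^a · (log n)^b dominates n^a' · (log n)^b' iff a > a', or (a = a' and b > b'). Ranking the 5 terms shows the dominant one is 4 · n^4 · log n. Hence f(n) ∈ Θ(n^4 · log n).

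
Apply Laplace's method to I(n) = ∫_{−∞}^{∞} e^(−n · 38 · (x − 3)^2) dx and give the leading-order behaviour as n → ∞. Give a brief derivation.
I(n) = sqrt(π/(38n))

Here φ(x) = 38 · (x − 3)^2 has its unique minimum at x* = 3 with φ(x*) = 0 and φ''(x*) = 76. Laplace's method gives
  I(n) ~ e^(−n φ(x*)) · sqrt(2π / (n · φ''(x*))) = sqrt(2π / (76n)) = sqrt(π/(38n)).
This is exact: substituting u = (x − 3)·sqrt(38n) gives I(n) = (1/sqrt(38n)) ∫_{−∞}^{∞} e^(−u^2) du = sqrt(π/(38n)).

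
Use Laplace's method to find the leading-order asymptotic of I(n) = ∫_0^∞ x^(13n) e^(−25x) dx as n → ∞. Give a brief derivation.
I(n) ~ (sqrt(2π·13n) / 25) · (13n/(25e))^(13n)

Write the integrand as exp(13n ln x − 25x) and set f(x) = 13n ln x − 25x. Then f'(x) = 13n/x − 25 = 0 at x* = 13n/25, and f''(x*) = −13n/x*^2 = −25^2/(13n). Laplace's method (interior maximum) gives
  I(n) ~ e^(f(x*)) · sqrt(2π / |f''(x*)|)
        = exp(13n ln(13n/25) − 13n) · sqrt(2π · 13n / 25^2)
        = (13n/25)^(13n) e^(−13n) · sqrt(2π·13n) / 25
        = (sqrt(2π·13n) / 25) · (13n/(25e))^(13n).
This matches Γ(13n+1)/25^(13n+1) with Stirling applied to Γ.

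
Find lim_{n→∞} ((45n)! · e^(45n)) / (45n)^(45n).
lim = ∞

Stirling: (45n)! ~ sqrt(2π·45n) · (45n/e)^(45n). Hence
  (45n)! · e^(45n) / (45n)^(45n) ~ sqrt(2π·45n) = sqrt(2π·45) · sqrt(n) → ∞.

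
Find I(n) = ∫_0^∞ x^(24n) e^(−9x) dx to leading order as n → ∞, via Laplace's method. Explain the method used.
I(n) ~ (sqrt(2π·24n) / 9) · (24n/(9e))^(24n)

Write the integrand as exp(24n ln x − 9x) and set f(x) = 24n ln x − 9x. Then f'(x) = 24n/x − 9 = 0 at x* = 24n/9, and f''(x*) = −24n/x*^2 = −9^2/(24n). Laplace's method (interior maximum) gives
  I(n) ~ e^(f(x*)) · sqrt(2π / |f''(x*)|)
        = exp(24n ln(24n/9) − 24n) · sqrt(2π · 24n / 9^2)
        = (24n/9)^(24n) e^(−24n) · sqrt(2π·24n) / 9
        = (sqrt(2π·24n) / 9) · (24n/(9e))^(24n).
This matches Γ(24n+1)/9^(24n+1) with Stirling applied to Γ.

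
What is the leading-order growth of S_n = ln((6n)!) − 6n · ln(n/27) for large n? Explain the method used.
S_n ~ 6n · (ln 162 − 1) + O(ln n)

Stirling: ln((6n)!) = 6n ln(6n) − 6n + O(ln n).
  S_n = 6n ln(6n) − 6n − 6n ln(n/27) + O(ln n)
      = 6n ln(6n) − 6n ln n + 6n ln 27 − 6n + O(ln n)
      = 6n ln 6 + 6n ln 27 − 6n + O(ln n)
      = 6n (ln 162 − 1) + O(ln n).
Numerically ln(162) − 1 ≈ 4.0876.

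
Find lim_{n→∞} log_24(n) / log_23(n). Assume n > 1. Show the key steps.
lim = ln(23) / ln(24) = log_24(23)

Change of base: log_24(n) = ln n / ln 24 and log_23(n) = ln n / ln 23. The ratio is (ln n / ln 24) · (ln 23 / ln n) = ln 23 / ln 24, a constant independent of n. So the limit is ln 23 / ln 24 = log_24(23).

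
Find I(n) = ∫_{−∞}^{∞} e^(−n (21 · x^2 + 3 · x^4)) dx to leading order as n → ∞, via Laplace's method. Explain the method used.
I(n) ~ sqrt(π/(21n))

φ(x) = 21 · x^2 + 3 · x^4 has its unique global minimum at x* = 0 (since φ'(x) = 42x + 12x^3 = 0 only at x = 0 for real x with both coefficients positive, and φ → ∞ as |x| → ∞). At x* = 0, φ(0) = 0 and φ''(0) = 42. Laplace's method then gives
  I(n) ~ sqrt(2π / (n · φ''(0))) · e^(−n φ(0)) = sqrt(2π / (42n)) = sqrt(π/(21n)).
The 3 · x^4 term contributes only at subleading order (an O(1/n) relative correction).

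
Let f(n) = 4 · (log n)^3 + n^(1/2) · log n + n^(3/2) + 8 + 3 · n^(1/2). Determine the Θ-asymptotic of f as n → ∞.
f(n) ∈ Θ(n^(3/2))

Compare the terms by growth order. For large n, n^a · (log n)^b dominates n^a' · (log n)^b' iff a > a', or (a = a' and b > b'). Ranking the 5 terms shows the dominant one is n^(3/2). Hence f(n) ∈ Θ(n^(3/2)).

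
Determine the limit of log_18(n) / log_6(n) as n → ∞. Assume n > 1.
lim = ln(6) / ln(18) = log_18(6)

Change of base: log_18(n) = ln n / ln 18 and log_6(n) = ln n / ln 6. The ratio is (ln n / ln 18) · (ln 6 / ln n) = ln 6 / ln 18, a constant independent of n. So the limit is ln 6 / ln 18 = log_18(6).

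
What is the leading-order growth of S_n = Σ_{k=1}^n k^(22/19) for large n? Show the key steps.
S_n ~ (19/41) · n^(41/19)

Integral comparison: Σ_{k=1}^n k^(22/19) = ∫_0^n x^(22/19) dx + O(n^(22/19)). The integral is n^(1 + 22/19) / (1 + 22/19) = n^((22+19)/19) / ((22+19)/19) = (19/41) · n^(41/19).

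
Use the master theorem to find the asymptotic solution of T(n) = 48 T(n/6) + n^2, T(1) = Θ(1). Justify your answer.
T(n) = Θ(n^(log_6 48))

Master theorem: compare f(n) = n^2 to n^(log_6 48) where log_6 48 ≈ 2.161. Since 2 < log_6 48, we have f(n) = O(n^(log_6 48 − ε)) for some ε > 0 — Case 1. Hence T(n) = Θ(n^(log_6 48)).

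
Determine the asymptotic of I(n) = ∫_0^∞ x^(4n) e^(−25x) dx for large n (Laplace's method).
I(n) ~ (sqrt(2π·4n) / 25) · (4n/(25e))^(4n)

Write the integrand as exp(4n ln x − 25x) and set f(x) = 4n ln x − 25x. Then f'(x) = 4n/x − 25 = 0 at x* = 4n/25, and f''(x*) = −4n/x*^2 = −25^2/(4n). Laplace's method (interior maximum) gives
  I(n) ~ e^(f(x*)) · sqrt(2π / |f''(x*)|)
        = exp(4n ln(4n/25) − 4n) · sqrt(2π · 4n / 25^2)
        = (4n/25)^(4n) e^(−4n) · sqrt(2π·4n) / 25
        = (sqrt(2π·4n) / 25) · (4n/(25e))^(4n).
This matches Γ(4n+1)/25^(4n+1) with Stirling applied to Γ.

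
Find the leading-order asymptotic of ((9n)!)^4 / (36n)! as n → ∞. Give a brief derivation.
((9n)!)^4/(36n)! ~ ((2π·9n)^(3/2) / 2) · 4^(−4·9n)  →  0

Write N = 9n. Stirling: N! ~ sqrt(2π N)(N/e)^N and (4N)! ~ sqrt(2π·4N)·(4N/e)^(4N).
  (N!)^4/(4N)! ~ (2π N)^(4/2) (N/e)^(4N) / [sqrt(2π·4N) (4N/e)^(4N)]
     = (2π N)^(4/2) / sqrt(2π·4N) · (N/(4N))^(4N)
     = (2π N)^((4−1)/2) / 2 · 4^(−4N).
Since 4^4 > 1, the factor 4^(−4N) decays exponentially, so the ratio → 0. Substituting N = 9n gives the stated form.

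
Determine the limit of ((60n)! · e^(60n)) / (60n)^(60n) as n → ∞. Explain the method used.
lim = ∞

Stirling: (60n)! ~ sqrt(2π·60n) · (60n/e)^(60n). Hence
  (60n)! · e^(60n) / (60n)^(60n) ~ sqrt(2π·60n) = sqrt(2π·60) · sqrt(n) → ∞.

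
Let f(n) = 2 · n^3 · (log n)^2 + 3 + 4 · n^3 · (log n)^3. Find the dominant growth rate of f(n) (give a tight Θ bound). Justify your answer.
f(n) ∈ Θ(n^3 · (log n)^3)

Compare the terms by growth order. For large n, n^a · (log n)^b dominates n^a' · (log n)^b' iff a > a', or (a = a' and b > b'). Ranking the 3 terms shows the dominant one is 4 · n^3 · (log n)^3. Hence f(n) ∈ Θ(n^3 · (log n)^3).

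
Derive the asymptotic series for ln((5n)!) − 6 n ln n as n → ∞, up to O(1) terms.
ln((5n)!) − 6 n ln n = −n ln n + 5(ln 5 − 1) n + (1/2) ln(2π·5n) + O(1/n)

Stirling: ln((5n)!) = 5n ln(5n) − 5n + (1/2) ln(2π·5n) + O(1/n).
Expand 5n ln(5n) = 5n (ln n + ln 5) = 5n ln n + 5n ln 5.
Subtract 6n ln n: leading term is (5 − 6) n ln n = −n ln n. The next term is 5n ln 5 − 5n = 5(ln 5 − 1) n. Then the (1/2) ln(2π·5n) correction.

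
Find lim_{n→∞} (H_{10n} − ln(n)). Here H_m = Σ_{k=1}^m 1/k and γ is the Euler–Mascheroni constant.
lim = ln 10 + γ

By Euler-Maclaurin, H_m = ln m + γ + O(1/m). So
  H_{10n} − ln(n) = ln(10n) + γ − ln(n) + O(1/n)
                       = ln(10/1) + γ + O(1/n).
Hence the limit is ln(10/1) + γ.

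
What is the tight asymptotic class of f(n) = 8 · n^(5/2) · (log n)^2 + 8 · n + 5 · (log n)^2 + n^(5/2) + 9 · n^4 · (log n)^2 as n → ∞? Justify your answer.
f(n) ∈ Θ(n^4 · (log n)^2)

Compare the terms by growth order. For large n, n^a · (log n)^b dominates n^a' · (log n)^b' iff a > a', or (a = a' and b > b'). Ranking the 5 terms shows the dominant one is 9 · n^4 · (log n)^2. Hence f(n) ∈ Θ(n^4 · (log n)^2).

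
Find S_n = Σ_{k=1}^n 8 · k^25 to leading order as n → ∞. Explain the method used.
S_n ~ 4 · n^26 / 13

By integral comparison (Euler-Maclaurin), Σ_{k=1}^n 8 · k^25 = 8 · ∫_0^n x^25 dx + O(n^25) = 8 · n^26/26 = 4 · n^26 / 13 + O(n^25). (Equivalently, Faulhaber's formula gives the same leading term.)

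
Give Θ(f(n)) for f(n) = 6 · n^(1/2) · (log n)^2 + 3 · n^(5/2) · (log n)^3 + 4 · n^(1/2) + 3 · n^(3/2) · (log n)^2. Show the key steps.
f(n) ∈ Θ(n^(5/2) · (log n)^3)

Compare the terms by growth order. For large n, n^a · (log n)^b dominates n^a' · (log n)^b' iff a > a', or (a = a' and b > b'). Ranking the 4 terms shows the dominant one is 3 · n^(5/2) · (log n)^3. Hence f(n) ∈ Θ(n^(5/2) · (log n)^3).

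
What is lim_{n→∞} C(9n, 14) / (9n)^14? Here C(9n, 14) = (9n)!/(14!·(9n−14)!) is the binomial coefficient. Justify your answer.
lim = 1/14! = 1/87178291200

With N = 9n → ∞: C(N, 14) / N^14 = [N(N−1)…(N−13)] / (14! · N^14) = (1/14!) · 1 · (1 − 1/(9n)) · … · (1 − 13/(9n)). Each factor → 1 as N → ∞, so the limit is 1/14! = 1/87178291200.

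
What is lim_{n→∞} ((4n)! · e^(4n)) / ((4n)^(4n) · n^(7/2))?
lim = 0

Stirling: (4n)! ~ sqrt(2π·4n) · (4n/e)^(4n). Hence
  (4n)! · e^(4n) / (4n)^(4n) ~ sqrt(2π·4n).
Dividing by n^(7/2): sqrt(2π·4n) / n^(7/2) = sqrt(2π·4) · n^((1−7)/2), so the expression behaves like sqrt(2π·4) · n^((1−7)/2) → 0.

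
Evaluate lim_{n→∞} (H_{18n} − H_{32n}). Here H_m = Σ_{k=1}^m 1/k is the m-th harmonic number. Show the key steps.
lim = ln(18/32) = ln(9/16)

Euler-Maclaurin gives H_m = ln m + γ + 1/(2m) + O(1/m^2). The γ and O(1/m) terms cancel in the difference:
  H_{18n} − H_{32n} = ln(18n) − ln(32n) + O(1/n) = ln(18/32) + O(1/n).
Hence the limit is ln(18/32) = ln(9/16).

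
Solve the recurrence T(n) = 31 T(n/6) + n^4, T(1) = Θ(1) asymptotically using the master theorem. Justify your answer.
T(n) = Θ(n^4)

log_6 31 ≈ 1.917. f(n) = n^4 dominates n^(log_6 31) since 4 > 1.917, and the regularity condition a·f(n/b) = 31·(n/6)^4 = (31/1296)·n^4 ≤ c·f(n) holds with c = 31/1296 ≈ 0.0239 < 1. So this is Case 3: T(n) = Θ(f(n)) = Θ(n^4).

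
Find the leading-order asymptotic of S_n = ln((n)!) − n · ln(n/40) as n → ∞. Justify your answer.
S_n ~ n · (ln 40 − 1) + O(ln n)

Stirling: ln((n)!) = n ln(n) − n + O(ln n).
  S_n = n ln(n) − n − n ln(n/40) + O(ln n)
      = n ln(n) − n ln n + n ln 40 − n + O(ln n)
      = n ln 40 − n + O(ln n)
      = n (ln 40 − 1) + O(ln n).
Numerically ln(40) − 1 ≈ 2.6889.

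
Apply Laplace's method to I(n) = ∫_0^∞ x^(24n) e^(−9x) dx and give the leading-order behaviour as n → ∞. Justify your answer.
I(n) ~ (sqrt(2π·24n) / 9) · (24n/(9e))^(24n)

Write the integrand as exp(24n ln x − 9x) and set f(x) = 24n ln x − 9x. Then f'(x) = 24n/x − 9 = 0 at x* = 24n/9, and f''(x*) = −24n/x*^2 = −9^2/(24n). Laplace's method (interior maximum) gives
  I(n) ~ e^(f(x*)) · sqrt(2π / |f''(x*)|)
        = exp(24n ln(24n/9) − 24n) · sqrt(2π · 24n / 9^2)
        = (24n/9)^(24n) e^(−24n) · sqrt(2π·24n) / 9
        = (sqrt(2π·24n) / 9) · (24n/(9e))^(24n).
This matches Γ(24n+1)/9^(24n+1) with Stirling applied to Γ.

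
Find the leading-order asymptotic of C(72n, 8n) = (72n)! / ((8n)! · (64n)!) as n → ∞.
C(72n, 8n) ~ (387420489/16777216)^(8n) · sqrt(9/(16π·8n))

Write N = 8n. Apply Stirling to each factorial:
  (9N)! ~ sqrt(2π·9N) · (9N/e)^(9N),
  N! ~ sqrt(2π N) · (N/e)^N,
  (8N)! ~ sqrt(2π·8N) · (8N/e)^(8N).
The exponential factors combine to (9N)^(9N) / (N^N · (8N)^(8N)) = 9^(9N)/8^(8N) = (9^9/8^8)^N = (387420489/16777216)^N.
The square-root prefactors combine to sqrt(2π·9N) / (sqrt(2π N)·sqrt(2π·8N)) = sqrt(9 / (2π·8·N)) = sqrt(9/(16π·8n)).
Substituting N = 8n: C(72n, 8n) ~ (387420489/16777216)^(8n) · sqrt(9/(16π·8n)).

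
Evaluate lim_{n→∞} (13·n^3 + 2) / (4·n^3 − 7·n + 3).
lim = 13/4

For large n the leading n^3 terms dominate both numerator and denominator. Dividing top and bottom by n^3, every other term tends to 0, leaving 13/4.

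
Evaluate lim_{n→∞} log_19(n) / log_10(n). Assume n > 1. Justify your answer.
lim = ln(10) / ln(19) = log_19(10)

Change of base: log_19(n) = ln n / ln 19 and log_10(n) = ln n / ln 10. The ratio is (ln n / ln 19) · (ln 10 / ln n) = ln 10 / ln 19, a constant independent of n. So the limit is ln 10 / ln 19 = log_19(10).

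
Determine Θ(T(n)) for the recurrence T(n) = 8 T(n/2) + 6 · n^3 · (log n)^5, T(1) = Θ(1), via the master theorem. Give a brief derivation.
T(n) = Θ(n^3 · (log n)^6)

Here log_2 8 = 3 and f(n) = 6 · n^3 · (log n)^5 = Θ(n^(log_2 8) · (log n)^5). This is the extended Case 2 of the master theorem (f matches the critical exponent up to log factors), giving T(n) = Θ(n^(log_2 8) · (log n)^(5+1)) = Θ(n^3 · (log n)^6).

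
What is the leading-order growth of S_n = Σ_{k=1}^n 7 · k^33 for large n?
S_n ~ 7 · n^34 / 34

By integral comparison (Euler-Maclaurin), Σ_{k=1}^n 7 · k^33 = 7 · ∫_0^n x^33 dx + O(n^33) = 7 · n^34/34 + O(n^33). (Equivalently, Faulhaber's formula gives the same leading term.)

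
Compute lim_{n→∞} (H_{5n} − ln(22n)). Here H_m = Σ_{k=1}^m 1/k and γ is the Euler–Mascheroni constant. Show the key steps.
lim = ln(5/22) + γ

By Euler-Maclaurin, H_m = ln m + γ + O(1/m). So
  H_{5n} − ln(22n) = ln(5n) + γ − ln(22n) + O(1/n)
                       = ln(5/22) + γ + O(1/n).
Hence the limit is ln(5/22) + γ.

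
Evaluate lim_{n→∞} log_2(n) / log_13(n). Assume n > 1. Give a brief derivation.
lim = ln(13) / ln(2) = log_2(13)

Change of base: log_2(n) = ln n / ln 2 and log_13(n) = ln n / ln 13. The ratio is (ln n / ln 2) · (ln 13 / ln n) = ln 13 / ln 2, a constant independent of n. So the limit is ln 13 / ln 2 = log_2(13).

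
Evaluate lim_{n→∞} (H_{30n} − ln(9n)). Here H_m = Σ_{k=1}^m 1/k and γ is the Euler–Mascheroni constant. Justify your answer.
lim = ln(10/3) + γ

By Euler-Maclaurin, H_m = ln m + γ + O(1/m). So
  H_{30n} − ln(9n) = ln(30n) + γ − ln(9n) + O(1/n)
                       = ln(30/9) + γ + O(1/n).
Hence the limit is ln(30/9) + γ (= ln(10/3)).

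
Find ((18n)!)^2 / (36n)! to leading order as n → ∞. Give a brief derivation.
((18n)!)^2/(36n)! ~ ((2π·18n)^(1/2) / sqrt(2)) · 2^(−2·18n)  →  0

Write N = 18n. Stirling: N! ~ sqrt(2π N)(N/e)^N and (2N)! ~ sqrt(2π·2N)·(2N/e)^(2N).
  (N!)^2/(2N)! ~ (2π N)^(2/2) (N/e)^(2N) / [sqrt(2π·2N) (2N/e)^(2N)]
     = (2π N)^(2/2) / sqrt(2π·2N) · (N/(2N))^(2N)
     = (2π N)^((2−1)/2) / sqrt(2) · 2^(−2N).
Since 2^2 > 1, the factor 2^(−2N) decays exponentially, so the ratio → 0. Substituting N = 18n gives the stated form.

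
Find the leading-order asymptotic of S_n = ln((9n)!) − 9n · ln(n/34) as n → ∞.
S_n ~ 9n · (ln 306 − 1) + O(ln n)

Stirling: ln((9n)!) = 9n ln(9n) − 9n + O(ln n).
  S_n = 9n ln(9n) − 9n − 9n ln(n/34) + O(ln n)
      = 9n ln(9n) − 9n ln n + 9n ln 34 − 9n + O(ln n)
      = 9n ln 9 + 9n ln 34 − 9n + O(ln n)
      = 9n (ln 306 − 1) + O(ln n).
Numerically ln(306) − 1 ≈ 4.7236.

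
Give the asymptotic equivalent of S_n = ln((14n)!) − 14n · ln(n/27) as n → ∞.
S_n ~ 14n · (ln 378 − 1) + O(ln n)

Stirling: ln((14n)!) = 14n ln(14n) − 14n + O(ln n).
  S_n = 14n ln(14n) − 14n − 14n ln(n/27) + O(ln n)
      = 14n ln(14n) − 14n ln n + 14n ln 27 − 14n + O(ln n)
      = 14n ln 14 + 14n ln 27 − 14n + O(ln n)
      = 14n (ln 378 − 1) + O(ln n).
Numerically ln(378) − 1 ≈ 4.9349.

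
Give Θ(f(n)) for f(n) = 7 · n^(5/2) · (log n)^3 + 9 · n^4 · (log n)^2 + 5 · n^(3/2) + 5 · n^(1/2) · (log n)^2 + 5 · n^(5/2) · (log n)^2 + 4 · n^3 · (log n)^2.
f(n) ∈ Θ(n^4 · (log n)^2)

Compare the terms by growth order. For large n, n^a · (log n)^b dominates n^a' · (log n)^b' iff a > a', or (a = a' and b > b'). Ranking the 6 terms shows the dominant one is 9 · n^4 · (log n)^2. Hence f(n) ∈ Θ(n^4 · (log n)^2).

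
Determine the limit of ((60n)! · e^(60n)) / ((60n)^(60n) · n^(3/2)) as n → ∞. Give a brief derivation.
lim = 0

Stirling: (60n)! ~ sqrt(2π·60n) · (60n/e)^(60n). Hence
  (60n)! · e^(60n) / (60n)^(60n) ~ sqrt(2π·60n).
Dividing by n^(3/2): sqrt(2π·60n) / n^(3/2) = sqrt(2π·60) · n^((1−3)/2), so the expression behaves like sqrt(2π·60) · n^((1−3)/2) → 0.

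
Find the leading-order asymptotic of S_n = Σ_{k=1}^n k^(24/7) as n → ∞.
S_n ~ (7/31) · n^(31/7)

Integral comparison: Σ_{k=1}^n k^(24/7) = ∫_0^n x^(24/7) dx + O(n^(24/7)). The integral is n^(1 + 24/7) / (1 + 24/7) = n^((24+7)/7) / ((24+7)/7) = (7/31) · n^(31/7).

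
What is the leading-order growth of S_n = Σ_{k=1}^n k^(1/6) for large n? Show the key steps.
S_n ~ (6/7) · n^(7/6)

Integral comparison: Σ_{k=1}^n k^(1/6) = ∫_0^n x^(1/6) dx + O(n^(1/6)). The integral is n^(1 + 1/6) / (1 + 1/6) = n^((1+6)/6) / ((1+6)/6) = (6/7) · n^(7/6).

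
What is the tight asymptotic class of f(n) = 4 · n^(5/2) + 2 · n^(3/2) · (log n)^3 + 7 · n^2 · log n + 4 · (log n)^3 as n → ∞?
f(n) ∈ Θ(n^(5/2))

Compare the terms by growth order. For large n, n^a · (log n)^b dominates n^a' · (log n)^b' iff a > a', or (a = a' and b > b'). Ranking the 4 terms shows the dominant one is 4 · n^(5/2). Hence f(n) ∈ Θ(n^(5/2)).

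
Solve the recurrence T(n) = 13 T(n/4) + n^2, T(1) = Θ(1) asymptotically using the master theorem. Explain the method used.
T(n) = Θ(n^2)

log_4 13 ≈ 1.850. f(n) = n^2 dominates n^(log_4 13) since 2 > 1.850, and the regularity condition a·f(n/b) = 13·(n/4)^2 = (13/16)·n^2 ≤ c·f(n) holds with c = 13/16 ≈ 0.812 < 1. So this is Case 3: T(n) = Θ(f(n)) = Θ(n^2).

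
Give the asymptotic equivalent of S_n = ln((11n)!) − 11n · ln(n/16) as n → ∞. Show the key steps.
S_n ~ 11n · (ln 176 − 1) + O(ln n)

Stirling: ln((11n)!) = 11n ln(11n) − 11n + O(ln n).
  S_n = 11n ln(11n) − 11n − 11n ln(n/16) + O(ln n)
      = 11n ln(11n) − 11n ln n + 11n ln 16 − 11n + O(ln n)
      = 11n ln 11 + 11n ln 16 − 11n + O(ln n)
      = 11n (ln 176 − 1) + O(ln n).
Numerically ln(176) − 1 ≈ 4.1705.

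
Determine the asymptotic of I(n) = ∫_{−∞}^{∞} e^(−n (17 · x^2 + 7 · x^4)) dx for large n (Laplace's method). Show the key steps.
I(n) ~ sqrt(π/(17n))

φ(x) = 17 · x^2 + 7 · x^4 has its unique global minimum at x* = 0 (since φ'(x) = 34x + 28x^3 = 0 only at x = 0 for real x with both coefficients positive, and φ → ∞ as |x| → ∞). At x* = 0, φ(0) = 0 and φ''(0) = 34. Laplace's method then gives
  I(n) ~ sqrt(2π / (n · φ''(0))) · e^(−n φ(0)) = sqrt(2π / (34n)) = sqrt(π/(17n)).
The 7 · x^4 term contributes only at subleading order (an O(1/n) relative correction).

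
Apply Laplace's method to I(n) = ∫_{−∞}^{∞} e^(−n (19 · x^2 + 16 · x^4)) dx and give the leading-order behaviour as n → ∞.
I(n) ~ sqrt(π/(19n))

φ(x) = 19 · x^2 + 16 · x^4 has its unique global minimum at x* = 0 (since φ'(x) = 38x + 64x^3 = 0 only at x = 0 for real x with both coefficients positive, and φ → ∞ as |x| → ∞). At x* = 0, φ(0) = 0 and φ''(0) = 38. Laplace's method then gives
  I(n) ~ sqrt(2π / (n · φ''(0))) · e^(−n φ(0)) = sqrt(2π / (38n)) = sqrt(π/(19n)).
The 16 · x^4 term contributes only at subleading order (an O(1/n) relative correction).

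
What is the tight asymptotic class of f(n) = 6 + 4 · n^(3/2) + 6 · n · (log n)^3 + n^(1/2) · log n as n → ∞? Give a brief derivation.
f(n) ∈ Θ(n^(3/2))

Compare the terms by growth order. For large n, n^a · (log n)^b dominates n^a' · (log n)^b' iff a > a', or (a = a' and b > b'). Ranking the 4 terms shows the dominant one is 4 · n^(3/2). Hence f(n) ∈ Θ(n^(3/2)).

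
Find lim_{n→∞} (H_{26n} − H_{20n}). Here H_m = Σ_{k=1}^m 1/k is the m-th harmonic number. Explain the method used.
lim = ln(26/20) = ln(13/10)

Euler-Maclaurin gives H_m = ln m + γ + 1/(2m) + O(1/m^2). The γ and O(1/m) terms cancel in the difference:
  H_{26n} − H_{20n} = ln(26n) − ln(20n) + O(1/n) = ln(26/20) + O(1/n).
Hence the limit is ln(26/20) = ln(13/10).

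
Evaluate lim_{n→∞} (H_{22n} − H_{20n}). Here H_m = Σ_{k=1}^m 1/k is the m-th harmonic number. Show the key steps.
lim = ln(22/20) = ln(11/10)

Euler-Maclaurin gives H_m = ln m + γ + 1/(2m) + O(1/m^2). The γ and O(1/m) terms cancel in the difference:
  H_{22n} − H_{20n} = ln(22n) − ln(20n) + O(1/n) = ln(22/20) + O(1/n).
Hence the limit is ln(22/20) = ln(11/10).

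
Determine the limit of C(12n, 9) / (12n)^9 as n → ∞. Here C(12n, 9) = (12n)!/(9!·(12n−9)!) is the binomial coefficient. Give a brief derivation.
lim = 1/9! = 1/362880

With N = 12n → ∞: C(N, 9) / N^9 = [N(N−1)…(N−8)] / (9! · N^9) = (1/9!) · 1 · (1 − 1/(12n)) · … · (1 − 8/(12n)). Each factor → 1 as N → ∞, so the limit is 1/9! = 1/362880.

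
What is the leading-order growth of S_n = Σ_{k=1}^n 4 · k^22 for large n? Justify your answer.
S_n ~ 4 · n^23 / 23

By integral comparison (Euler-Maclaurin), Σ_{k=1}^n 4 · k^22 = 4 · ∫_0^n x^22 dx + O(n^22) = 4 · n^23/23 + O(n^22). (Equivalently, Faulhaber's formula gives the same leading term.)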